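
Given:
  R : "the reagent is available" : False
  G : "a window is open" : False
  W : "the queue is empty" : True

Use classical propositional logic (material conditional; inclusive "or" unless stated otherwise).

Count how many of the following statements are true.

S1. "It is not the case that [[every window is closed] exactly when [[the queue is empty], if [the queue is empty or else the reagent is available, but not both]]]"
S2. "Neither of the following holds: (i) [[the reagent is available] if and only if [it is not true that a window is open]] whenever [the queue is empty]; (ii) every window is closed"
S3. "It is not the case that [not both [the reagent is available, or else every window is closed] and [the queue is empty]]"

1

S1: This is ¬(¬G ↔ ((W ⊕ R) → W)).

¬G = ¬F = T
W ⊕ R = T ⊕ F = T
(W ⊕ R) → W = T → T = T
¬G ↔ ((W ⊕ R) → W) = T ↔ T = T
¬(¬G ↔ ((W ⊕ R) → W)) = ¬T = F
Hence S1 is false.

S2: In symbols: (W → (R ↔ ¬G)) ↓ ¬G

¬G = ¬F = T
R ↔ ¬G = F ↔ T = F
W → (R ↔ ¬G) = T → F = F
¬G = ¬F = T
(W → (R ↔ ¬G)) ↓ ¬G = F ↓ T = F
Thus S2 is false.

S3: This is ¬((R ∨ ¬G) ↑ W).

¬G = ¬F = T
R ∨ ¬G = F ∨ T = T
(R ∨ ¬G) ↑ W = T ↑ T = F
¬((R ∨ ¬G) ↑ W) = ¬F = T
So S3 is true.

1 of the 3 statements is true (S3).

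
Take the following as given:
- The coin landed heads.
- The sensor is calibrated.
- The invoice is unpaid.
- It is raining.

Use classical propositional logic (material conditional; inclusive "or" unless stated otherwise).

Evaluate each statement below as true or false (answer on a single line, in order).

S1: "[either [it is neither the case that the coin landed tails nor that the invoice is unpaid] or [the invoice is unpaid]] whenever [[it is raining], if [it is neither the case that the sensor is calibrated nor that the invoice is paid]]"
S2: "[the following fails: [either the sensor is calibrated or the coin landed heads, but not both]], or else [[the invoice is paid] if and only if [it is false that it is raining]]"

S1 T; S2 T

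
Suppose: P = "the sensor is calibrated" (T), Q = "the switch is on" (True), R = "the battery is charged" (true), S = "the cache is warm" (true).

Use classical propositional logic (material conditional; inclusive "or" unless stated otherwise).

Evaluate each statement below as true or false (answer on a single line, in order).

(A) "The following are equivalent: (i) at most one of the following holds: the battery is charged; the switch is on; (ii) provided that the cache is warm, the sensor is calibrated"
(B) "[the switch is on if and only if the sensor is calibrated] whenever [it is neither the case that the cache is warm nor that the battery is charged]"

(A) false, (B) true

(A): Parsed as (R nand Q) iff (S -> P)

R nand Q = True nand True = False
S -> P = True -> True = True
(R nand Q) iff (S -> P) = False iff True = False
Thus (A) is false.

(B): Parsed as (S nor R) -> (Q iff P)

S nor R = True nor True = False
Q iff P = True iff True = True
(S nor R) -> (Q iff P) = False -> True = True
Hence (B) is true.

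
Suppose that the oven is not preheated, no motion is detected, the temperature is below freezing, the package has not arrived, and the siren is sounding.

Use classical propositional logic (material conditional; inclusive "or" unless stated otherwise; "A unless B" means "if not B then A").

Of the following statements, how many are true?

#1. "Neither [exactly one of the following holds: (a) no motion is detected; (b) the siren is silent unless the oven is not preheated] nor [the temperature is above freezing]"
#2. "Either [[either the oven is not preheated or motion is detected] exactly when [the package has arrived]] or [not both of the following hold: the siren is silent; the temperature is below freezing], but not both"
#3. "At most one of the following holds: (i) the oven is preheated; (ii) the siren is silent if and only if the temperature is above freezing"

3

Let Q = "motion is detected" (F), U = "the siren is sounding" (T), P = "the oven is preheated" (F), R = "the temperature is below freezing" (T), S = "the package has arrived" (F).

#1: Parsed as (~Q xor (~U | ~P)) nor ~R

~Q = ~F = T
~U = ~T = F
~P = ~F = T
~U | ~P = F | T = T
~Q xor (~U | ~P) = T xor T = F
~R = ~T = F
(~Q xor (~U | ~P)) nor ~R = F nor F = T
So #1 is true.

#2: In symbols: ((~P | Q) <-> S) xor (~U nand R)

~P = ~F = T
~P | Q = T | F = T
(~P | Q) <-> S = T <-> F = F
~U = ~T = F
~U nand R = F nand T = T
((~P | Q) <-> S) xor (~U nand R) = F xor T = T
So #2 is true.

#3: Formalization: P nand (~U <-> ~R)

~U = ~T = F
~R = ~T = F
~U <-> ~R = F <-> F = T
P nand (~U <-> ~R) = F nand T = T
So #3 is true.

3 of the 3 statements are true (#1, #2, #3).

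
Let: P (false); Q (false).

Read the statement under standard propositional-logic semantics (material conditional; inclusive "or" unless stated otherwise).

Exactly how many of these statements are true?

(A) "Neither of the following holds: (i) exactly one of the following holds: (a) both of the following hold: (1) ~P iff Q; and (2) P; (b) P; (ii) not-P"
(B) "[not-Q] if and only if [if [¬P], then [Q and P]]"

(A): Parsed as (((not P iff Q) and P) xor P) nor not P

not P = not False = True
not P iff Q = True iff False = False
(not P iff Q) and P = False and False = False
((not P iff Q) and P) xor P = False xor False = False
not P = not False = True
(((not P iff Q) and P) xor P) nor not P = False nor True = False
Thus (A) is false.

(B): In symbols: not Q iff (not P -> (Q and P))

not Q = not False = True
not P = not False = True
Q and P = False and False = False
not P -> (Q and P) = True -> False = False
not Q iff (not P -> (Q and P)) = True iff False = False
Thus (B) is false.

0 of the 2 statements are true (none).

0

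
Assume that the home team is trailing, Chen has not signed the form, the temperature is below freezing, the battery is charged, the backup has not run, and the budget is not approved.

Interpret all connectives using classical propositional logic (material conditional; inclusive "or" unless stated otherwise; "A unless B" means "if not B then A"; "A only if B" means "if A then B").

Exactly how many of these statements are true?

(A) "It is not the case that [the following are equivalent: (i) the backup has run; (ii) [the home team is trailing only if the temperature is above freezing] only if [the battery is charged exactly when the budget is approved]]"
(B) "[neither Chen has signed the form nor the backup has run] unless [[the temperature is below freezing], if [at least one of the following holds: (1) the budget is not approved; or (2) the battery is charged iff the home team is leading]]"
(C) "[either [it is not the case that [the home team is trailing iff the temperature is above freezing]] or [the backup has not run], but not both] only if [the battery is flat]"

3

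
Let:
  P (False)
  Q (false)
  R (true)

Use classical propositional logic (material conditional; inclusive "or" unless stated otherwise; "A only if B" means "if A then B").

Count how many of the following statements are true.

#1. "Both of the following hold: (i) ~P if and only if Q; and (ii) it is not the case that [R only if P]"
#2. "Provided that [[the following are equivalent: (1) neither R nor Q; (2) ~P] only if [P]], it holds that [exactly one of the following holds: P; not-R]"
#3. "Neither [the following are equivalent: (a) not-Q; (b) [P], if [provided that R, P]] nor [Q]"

#1: This is (~P <-> Q) & ~(R -> P).

~P = ~F = T
~P <-> Q = T <-> F = F
R -> P = T -> F = F
~(R -> P) = ~F = T
(~P <-> Q) & ~(R -> P) = F & T = F
So #1 is false.

#2: This is (((R nor Q) <-> ~P) -> P) -> (P xor ~R).

R nor Q = T nor F = F
~P = ~F = T
(R nor Q) <-> ~P = F <-> T = F
((R nor Q) <-> ~P) -> P = F -> F = T
~R = ~T = F
P xor ~R = F xor F = F
(((R nor Q) <-> ~P) -> P) -> (P xor ~R) = T -> F = F
Thus #2 is false.

#3: Formalization: (~Q <-> ((R -> P) -> P)) nor Q

~Q = ~F = T
R -> P = T -> F = F
(R -> P) -> P = F -> F = T
~Q <-> ((R -> P) -> P) = T <-> T = T
(~Q <-> ((R -> P) -> P)) nor Q = T nor F = F
So #3 is false.

0 of the 3 statements are true (none).

0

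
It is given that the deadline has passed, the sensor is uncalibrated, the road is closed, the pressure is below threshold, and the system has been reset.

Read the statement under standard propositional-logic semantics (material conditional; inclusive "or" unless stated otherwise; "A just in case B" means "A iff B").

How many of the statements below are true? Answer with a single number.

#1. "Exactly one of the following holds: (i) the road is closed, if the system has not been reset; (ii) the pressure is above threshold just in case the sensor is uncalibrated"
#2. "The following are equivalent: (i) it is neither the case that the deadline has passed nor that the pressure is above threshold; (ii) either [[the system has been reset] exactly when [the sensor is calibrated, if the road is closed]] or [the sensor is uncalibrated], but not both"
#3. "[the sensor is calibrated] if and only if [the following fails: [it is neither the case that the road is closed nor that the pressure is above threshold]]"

Let U = "the system has been reset" (T), R = "the road is closed" (T), S = "the pressure is above threshold" (F), Q = "the sensor is calibrated" (F), P = "the deadline has passed" (T).

#1: This is (¬U → R) ⊕ (S ↔ ¬Q).

¬U = ¬T = F
¬U → R = F → T = T
¬Q = ¬F = T
S ↔ ¬Q = F ↔ T = F
(¬U → R) ⊕ (S ↔ ¬Q) = T ⊕ F = T
Hence #1 is true.

#2: In symbols: (P ↓ S) ↔ ((U ↔ (R → Q)) ⊕ ¬Q)

P ↓ S = T ↓ F = F
R → Q = T → F = F
U ↔ (R → Q) = T ↔ F = F
¬Q = ¬F = T
(U ↔ (R → Q)) ⊕ ¬Q = F ⊕ T = T
(P ↓ S) ↔ ((U ↔ (R → Q)) ⊕ ¬Q) = F ↔ T = F
Hence #2 is false.

#3: In symbols: Q ↔ ¬(R ↓ S)

R ↓ S = T ↓ F = F
¬(R ↓ S) = ¬F = T
Q ↔ ¬(R ↓ S) = F ↔ T = F
Thus #3 is false.

True statements: 1.

1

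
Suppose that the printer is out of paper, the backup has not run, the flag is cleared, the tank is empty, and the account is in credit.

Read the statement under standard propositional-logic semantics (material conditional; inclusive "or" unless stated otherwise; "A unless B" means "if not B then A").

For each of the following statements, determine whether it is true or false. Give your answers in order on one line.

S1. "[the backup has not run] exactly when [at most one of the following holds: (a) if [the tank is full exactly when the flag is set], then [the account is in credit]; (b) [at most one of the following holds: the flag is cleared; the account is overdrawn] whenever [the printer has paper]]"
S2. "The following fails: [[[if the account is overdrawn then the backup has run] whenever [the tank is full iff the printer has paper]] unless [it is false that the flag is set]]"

S1 false / S2 false

Let L = "the backup has run" (F), H = "the tank is full" (F), K = "the flag is set" (F), Q = "the account is overdrawn" (F), U = "the printer has paper" (F).

S1: In symbols: ~L <-> (((H <-> K) -> ~Q) nand (U -> (~K nand Q)))

~L = ~F = T
H <-> K = F <-> F = T
~Q = ~F = T
(H <-> K) -> ~Q = T -> T = T
~K = ~F = T
~K nand Q = T nand F = T
U -> (~K nand Q) = F -> T = T
((H <-> K) -> ~Q) nand (U -> (~K nand Q)) = T nand T = F
~L <-> (((H <-> K) -> ~Q) nand (U -> (~K nand Q))) = T <-> F = F
Thus S1 is false.

S2: Formalization: ~(((H <-> U) -> (Q -> L)) | ~K)

H <-> U = F <-> F = T
Q -> L = F -> F = T
(H <-> U) -> (Q -> L) = T -> T = T
~K = ~F = T
((H <-> U) -> (Q -> L)) | ~K = T | T = T
~(((H <-> U) -> (Q -> L)) | ~K) = ~T = F
Hence S2 is false.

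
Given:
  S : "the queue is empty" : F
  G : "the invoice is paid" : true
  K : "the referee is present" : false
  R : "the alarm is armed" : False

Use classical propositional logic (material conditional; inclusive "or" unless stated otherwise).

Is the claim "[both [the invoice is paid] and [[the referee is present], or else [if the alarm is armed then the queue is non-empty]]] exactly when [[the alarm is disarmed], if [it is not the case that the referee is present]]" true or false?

The statement is true.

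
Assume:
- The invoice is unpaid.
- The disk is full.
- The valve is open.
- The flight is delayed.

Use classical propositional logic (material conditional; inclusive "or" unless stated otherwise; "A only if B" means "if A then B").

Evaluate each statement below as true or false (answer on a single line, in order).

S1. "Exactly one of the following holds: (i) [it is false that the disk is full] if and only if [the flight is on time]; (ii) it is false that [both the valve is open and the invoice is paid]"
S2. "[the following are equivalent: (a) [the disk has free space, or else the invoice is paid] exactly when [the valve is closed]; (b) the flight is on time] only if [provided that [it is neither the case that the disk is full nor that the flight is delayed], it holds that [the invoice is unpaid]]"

S1 F; S2 T

Let L = "the disk is full" (T), G = "the flight is delayed" (T), R = "the valve is open" (T), D = "the invoice is paid" (F).

S1: Formalization: (~L <-> ~G) xor ~(R & D)

~L = ~T = F
~G = ~T = F
~L <-> ~G = F <-> F = T
R & D = T & F = F
~(R & D) = ~F = T
(~L <-> ~G) xor ~(R & D) = T xor T = F
Thus S1 is false.

S2: Formalization: (((~L | D) <-> ~R) <-> ~G) -> ((L nor G) -> ~D)

~L = ~T = F
~L | D = F | F = F
~R = ~T = F
(~L | D) <-> ~R = F <-> F = T
~G = ~T = F
((~L | D) <-> ~R) <-> ~G = T <-> F = F
L nor G = T nor T = F
~D = ~F = T
(L nor G) -> ~D = F -> T = T
(((~L | D) <-> ~R) <-> ~G) -> ((L nor G) -> ~D) = F -> T = T
So S2 is true.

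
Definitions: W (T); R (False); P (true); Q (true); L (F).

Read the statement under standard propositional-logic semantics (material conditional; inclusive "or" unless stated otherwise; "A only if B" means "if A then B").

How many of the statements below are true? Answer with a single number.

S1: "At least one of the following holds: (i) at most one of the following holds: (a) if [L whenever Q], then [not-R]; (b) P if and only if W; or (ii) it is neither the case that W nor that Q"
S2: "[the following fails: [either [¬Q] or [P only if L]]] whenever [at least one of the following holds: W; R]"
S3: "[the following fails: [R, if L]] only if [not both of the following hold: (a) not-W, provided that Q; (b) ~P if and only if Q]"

2

S1: Formalization: (((Q -> L) -> not R) nand (P iff W)) or (W nor Q)

Q -> L = True -> False = False
not R = not False = True
(Q -> L) -> not R = False -> True = True
P iff W = True iff True = True
((Q -> L) -> not R) nand (P iff W) = True nand True = False
W nor Q = True nor True = False
(((Q -> L) -> not R) nand (P iff W)) or (W nor Q) = False or False = False
Thus S1 is false.

S2: Parsed as (W or R) -> not (not Q or (P -> L))

W or R = True or False = True
not Q = not True = False
P -> L = True -> False = False
not Q or (P -> L) = False or False = False
not (not Q or (P -> L)) = not False = True
(W or R) -> not (not Q or (P -> L)) = True -> True = True
Thus S2 is true.

S3: This is not (L -> R) -> ((Q -> not W) nand (not P iff Q)).

L -> R = False -> False = True
not (L -> R) = not True = False
not W = not True = False
Q -> not W = True -> False = False
not P = not True = False
not P iff Q = False iff True = False
(Q -> not W) nand (not P iff Q) = False nand False = True
not (L -> R) -> ((Q -> not W) nand (not P iff Q)) = False -> True = True
So S3 is true.

2 of the 3 statements are true (S2, S3).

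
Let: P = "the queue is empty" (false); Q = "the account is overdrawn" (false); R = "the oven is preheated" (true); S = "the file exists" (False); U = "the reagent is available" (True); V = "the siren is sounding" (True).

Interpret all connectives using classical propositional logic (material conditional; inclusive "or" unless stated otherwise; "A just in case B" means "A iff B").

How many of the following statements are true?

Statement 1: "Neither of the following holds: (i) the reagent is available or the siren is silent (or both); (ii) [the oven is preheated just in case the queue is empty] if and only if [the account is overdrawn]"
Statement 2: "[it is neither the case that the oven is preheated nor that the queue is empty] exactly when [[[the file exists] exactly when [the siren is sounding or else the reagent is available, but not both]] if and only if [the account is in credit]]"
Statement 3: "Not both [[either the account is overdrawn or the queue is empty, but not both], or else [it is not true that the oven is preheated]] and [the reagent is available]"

1

Statement 1: In symbols: (U or not V) nor ((R iff P) iff Q)

not V = not True = False
U or not V = True or False = True
R iff P = True iff False = False
(R iff P) iff Q = False iff False = True
(U or not V) nor ((R iff P) iff Q) = True nor True = False
Thus Statement 1 is false.

Statement 2: This is (R nor P) iff ((S iff (V xor U)) iff not Q).

R nor P = True nor False = False
V xor U = True xor True = False
S iff (V xor U) = False iff False = True
not Q = not False = True
(S iff (V xor U)) iff not Q = True iff True = True
(R nor P) iff ((S iff (V xor U)) iff not Q) = False iff True = False
So Statement 2 is false.

Statement 3: Formalization: ((Q xor P) or not R) nand U

Q xor P = False xor False = False
not R = not True = False
(Q xor P) or not R = False or False = False
((Q xor P) or not R) nand U = False nand True = True
Thus Statement 3 is true.

True statements: 1 (Statement 3).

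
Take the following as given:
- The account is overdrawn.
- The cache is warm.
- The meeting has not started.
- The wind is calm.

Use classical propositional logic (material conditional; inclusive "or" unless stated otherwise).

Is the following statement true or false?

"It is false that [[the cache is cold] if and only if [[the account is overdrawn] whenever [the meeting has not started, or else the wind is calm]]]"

The statement is true.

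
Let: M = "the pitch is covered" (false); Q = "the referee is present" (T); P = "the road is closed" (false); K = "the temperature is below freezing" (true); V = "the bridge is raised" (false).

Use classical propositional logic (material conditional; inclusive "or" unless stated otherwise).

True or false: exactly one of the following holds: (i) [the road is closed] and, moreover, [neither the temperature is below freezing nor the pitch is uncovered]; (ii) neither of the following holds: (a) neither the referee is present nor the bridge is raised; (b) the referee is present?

This is (P ∧ (K ↓ ¬M)) ⊕ ((Q ↓ V) ↓ Q).

¬M = ¬F = T
K ↓ ¬M = T ↓ T = F
P ∧ (K ↓ ¬M) = F ∧ F = F
Q ↓ V = T ↓ F = F
(Q ↓ V) ↓ Q = F ↓ T = F
(P ∧ (K ↓ ¬M)) ⊕ ((Q ↓ V) ↓ Q) = F ⊕ F = F

False.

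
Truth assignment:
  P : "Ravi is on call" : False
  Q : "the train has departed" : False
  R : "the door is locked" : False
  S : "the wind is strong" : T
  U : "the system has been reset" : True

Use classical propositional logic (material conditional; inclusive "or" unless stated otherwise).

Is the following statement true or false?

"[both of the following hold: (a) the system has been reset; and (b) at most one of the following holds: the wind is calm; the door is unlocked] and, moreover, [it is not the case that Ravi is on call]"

True.

Values: U=T, S=T, R=F, P=F.
Formalization: (U ∧ (¬S ↑ ¬R)) ∧ ¬P

¬S = ¬T = F
¬R = ¬F = T
¬S ↑ ¬R = F ↑ T = T
U ∧ (¬S ↑ ¬R) = T ∧ T = T
¬P = ¬F = T
(U ∧ (¬S ↑ ¬R)) ∧ ¬P = T ∧ T = T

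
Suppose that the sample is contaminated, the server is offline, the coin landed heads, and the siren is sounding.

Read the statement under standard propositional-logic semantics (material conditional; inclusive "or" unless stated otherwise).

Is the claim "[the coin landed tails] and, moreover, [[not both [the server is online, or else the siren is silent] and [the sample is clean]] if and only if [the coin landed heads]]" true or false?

Let W = "the coin landed heads" (T), D = "the server is online" (F), R = "the siren is sounding" (T), U = "the sample is contaminated" (T).
Formalization: ¬W ∧ (((D ∨ ¬R) ↑ ¬U) ↔ W)

¬W = ¬T = F
¬R = ¬T = F
D ∨ ¬R = F ∨ F = F
¬U = ¬T = F
(D ∨ ¬R) ↑ ¬U = F ↑ F = T
((D ∨ ¬R) ↑ ¬U) ↔ W = T ↔ T = T
¬W ∧ (((D ∨ ¬R) ↑ ¬U) ↔ W) = F ∧ T = F

False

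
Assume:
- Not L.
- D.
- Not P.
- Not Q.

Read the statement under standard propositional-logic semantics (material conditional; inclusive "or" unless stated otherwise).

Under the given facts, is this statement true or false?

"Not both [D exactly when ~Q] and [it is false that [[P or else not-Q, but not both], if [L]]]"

This is (D <-> ~Q) nand ~(L -> (P xor ~Q)).

~Q = ~F = T
D <-> ~Q = T <-> T = T
~Q = ~F = T
P xor ~Q = F xor T = T
L -> (P xor ~Q) = F -> T = T
~(L -> (P xor ~Q)) = ~T = F
(D <-> ~Q) nand ~(L -> (P xor ~Q)) = T nand F = T

The statement is true.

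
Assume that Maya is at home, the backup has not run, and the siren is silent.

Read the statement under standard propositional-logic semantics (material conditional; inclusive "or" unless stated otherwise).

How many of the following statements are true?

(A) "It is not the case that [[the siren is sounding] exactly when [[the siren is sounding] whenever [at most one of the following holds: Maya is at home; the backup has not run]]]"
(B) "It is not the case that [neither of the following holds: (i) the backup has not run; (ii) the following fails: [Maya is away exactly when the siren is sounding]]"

2

Let R = "the siren is sounding" (F), P = "Maya is at home" (T), Q = "the backup has run" (F).

(A): This is ~(R <-> ((P nand ~Q) -> R)).

~Q = ~F = T
P nand ~Q = T nand T = F
(P nand ~Q) -> R = F -> F = T
R <-> ((P nand ~Q) -> R) = F <-> T = F
~(R <-> ((P nand ~Q) -> R)) = ~F = T
Hence (A) is true.

(B): In symbols: ~(~Q nor ~(~P <-> R))

~Q = ~F = T
~P = ~T = F
~P <-> R = F <-> F = T
~(~P <-> R) = ~T = F
~Q nor ~(~P <-> R) = T nor F = F
~(~Q nor ~(~P <-> R)) = ~F = T
Hence (B) is true.

True statements: 2 ((A), (B)).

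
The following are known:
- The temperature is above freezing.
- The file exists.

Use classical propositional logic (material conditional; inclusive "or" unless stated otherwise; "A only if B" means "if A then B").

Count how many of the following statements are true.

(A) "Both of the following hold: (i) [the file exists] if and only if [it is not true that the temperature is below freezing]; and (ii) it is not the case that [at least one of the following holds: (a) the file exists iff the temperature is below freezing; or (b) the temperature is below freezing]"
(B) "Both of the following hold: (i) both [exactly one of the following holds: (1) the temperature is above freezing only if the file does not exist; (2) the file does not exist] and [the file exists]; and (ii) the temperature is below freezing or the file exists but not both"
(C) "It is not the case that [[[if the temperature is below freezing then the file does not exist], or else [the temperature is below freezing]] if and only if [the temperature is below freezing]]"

2

Let M = "the file exists" (T), D = "the temperature is below freezing" (F).

(A): In symbols: (M ↔ ¬D) ∧ ¬((M ↔ D) ∨ D)

¬D = ¬F = T
M ↔ ¬D = T ↔ T = T
M ↔ D = T ↔ F = F
(M ↔ D) ∨ D = F ∨ F = F
¬((M ↔ D) ∨ D) = ¬F = T
(M ↔ ¬D) ∧ ¬((M ↔ D) ∨ D) = T ∧ T = T
Thus (A) is true.

(B): Formalization: (((¬D → ¬M) ⊕ ¬M) ∧ M) ∧ (D ⊕ M)

¬D = ¬F = T
¬M = ¬T = F
¬D → ¬M = T → F = F
¬M = ¬T = F
(¬D → ¬M) ⊕ ¬M = F ⊕ F = F
((¬D → ¬M) ⊕ ¬M) ∧ M = F ∧ T = F
D ⊕ M = F ⊕ T = T
(((¬D → ¬M) ⊕ ¬M) ∧ M) ∧ (D ⊕ M) = F ∧ T = F
So (B) is false.

(C): This is ¬(((D → ¬M) ∨ D) ↔ D).

¬M = ¬T = F
D → ¬M = F → F = T
(D → ¬M) ∨ D = T ∨ F = T
((D → ¬M) ∨ D) ↔ D = T ↔ F = F
¬(((D → ¬M) ∨ D) ↔ D) = ¬F = T
Hence (C) is true.

True statements: 2 ((A), (C)).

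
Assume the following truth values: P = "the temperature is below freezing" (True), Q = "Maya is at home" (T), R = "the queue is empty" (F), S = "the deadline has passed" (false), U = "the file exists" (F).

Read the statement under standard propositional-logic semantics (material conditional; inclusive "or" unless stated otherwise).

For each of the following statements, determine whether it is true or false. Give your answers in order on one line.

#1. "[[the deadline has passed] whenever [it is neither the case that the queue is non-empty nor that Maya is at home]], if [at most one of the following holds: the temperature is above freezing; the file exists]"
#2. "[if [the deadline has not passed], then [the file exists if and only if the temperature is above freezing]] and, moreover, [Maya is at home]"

#1: In symbols: (~P nand U) -> ((~R nor Q) -> S)

~P = ~T = F
~P nand U = F nand F = T
~R = ~F = T
~R nor Q = T nor T = F
(~R nor Q) -> S = F -> F = T
(~P nand U) -> ((~R nor Q) -> S) = T -> T = T
Thus #1 is true.

#2: This is (~S -> (U <-> ~P)) & Q.

~S = ~F = T
~P = ~T = F
U <-> ~P = F <-> F = T
~S -> (U <-> ~P) = T -> T = T
(~S -> (U <-> ~P)) & Q = T & T = T
Thus #2 is true.

#1 True; #2 True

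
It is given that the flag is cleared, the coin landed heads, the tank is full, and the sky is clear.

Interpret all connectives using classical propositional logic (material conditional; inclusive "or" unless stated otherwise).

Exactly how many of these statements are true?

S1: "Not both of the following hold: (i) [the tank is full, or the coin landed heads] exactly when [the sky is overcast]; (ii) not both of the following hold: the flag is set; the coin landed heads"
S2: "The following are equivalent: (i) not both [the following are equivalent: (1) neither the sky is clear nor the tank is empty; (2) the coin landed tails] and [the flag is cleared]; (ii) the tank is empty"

Let R = "the tank is full" (T), Q = "the coin landed heads" (T), S = "the sky is overcast" (F), P = "the flag is set" (F).

S1: In symbols: ((R | Q) <-> S) nand (P nand Q)

R | Q = T | T = T
(R | Q) <-> S = T <-> F = F
P nand Q = F nand T = T
((R | Q) <-> S) nand (P nand Q) = F nand T = T
Thus S1 is true.

S2: Parsed as (((~S nor ~R) <-> ~Q) nand ~P) <-> ~R

~S = ~F = T
~R = ~T = F
~S nor ~R = T nor F = F
~Q = ~T = F
(~S nor ~R) <-> ~Q = F <-> F = T
~P = ~F = T
((~S nor ~R) <-> ~Q) nand ~P = T nand T = F
~R = ~T = F
(((~S nor ~R) <-> ~Q) nand ~P) <-> ~R = F <-> F = T
Thus S2 is true.

Count: 2.

2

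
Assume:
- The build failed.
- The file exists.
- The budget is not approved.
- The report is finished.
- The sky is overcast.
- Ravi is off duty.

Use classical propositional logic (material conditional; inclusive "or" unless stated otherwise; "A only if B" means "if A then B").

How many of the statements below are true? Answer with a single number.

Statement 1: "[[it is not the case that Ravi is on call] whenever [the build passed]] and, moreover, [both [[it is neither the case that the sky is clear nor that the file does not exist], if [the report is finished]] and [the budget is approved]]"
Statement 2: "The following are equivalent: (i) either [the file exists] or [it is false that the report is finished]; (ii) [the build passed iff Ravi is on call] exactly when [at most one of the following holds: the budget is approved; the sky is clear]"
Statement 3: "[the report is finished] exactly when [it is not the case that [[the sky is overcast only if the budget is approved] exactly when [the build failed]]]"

Let N = "the build passed" (F), U = "Ravi is on call" (F), K = "the report is finished" (T), S = "the sky is overcast" (T), W = "the file exists" (T), M = "the budget is approved" (F).

Statement 1: Parsed as (N → ¬U) ∧ ((K → (¬S ↓ ¬W)) ∧ M)

¬U = ¬F = T
N → ¬U = F → T = T
¬S = ¬T = F
¬W = ¬T = F
¬S ↓ ¬W = F ↓ F = T
K → (¬S ↓ ¬W) = T → T = T
(K → (¬S ↓ ¬W)) ∧ M = T ∧ F = F
(N → ¬U) ∧ ((K → (¬S ↓ ¬W)) ∧ M) = T ∧ F = F
Hence Statement 1 is false.

Statement 2: This is (W ∨ ¬K) ↔ ((N ↔ U) ↔ (M ↑ ¬S)).

¬K = ¬T = F
W ∨ ¬K = T ∨ F = T
N ↔ U = F ↔ F = T
¬S = ¬T = F
M ↑ ¬S = F ↑ F = T
(N ↔ U) ↔ (M ↑ ¬S) = T ↔ T = T
(W ∨ ¬K) ↔ ((N ↔ U) ↔ (M ↑ ¬S)) = T ↔ T = T
Hence Statement 2 is true.

Statement 3: Formalization: K ↔ ¬((S → M) ↔ ¬N)

S → M = T → F = F
¬N = ¬F = T
(S → M) ↔ ¬N = F ↔ T = F
¬((S → M) ↔ ¬N) = ¬F = T
K ↔ ¬((S → M) ↔ ¬N) = T ↔ T = T
Thus Statement 3 is true.

True statements: 2 (Statement 2, Statement 3).

2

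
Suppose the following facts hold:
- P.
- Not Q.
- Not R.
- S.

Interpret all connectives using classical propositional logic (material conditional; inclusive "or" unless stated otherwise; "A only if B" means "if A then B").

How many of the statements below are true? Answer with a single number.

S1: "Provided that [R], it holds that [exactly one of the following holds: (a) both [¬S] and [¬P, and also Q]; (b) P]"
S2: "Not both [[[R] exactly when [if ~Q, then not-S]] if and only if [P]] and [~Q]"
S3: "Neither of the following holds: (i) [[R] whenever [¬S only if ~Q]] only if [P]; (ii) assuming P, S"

S1: This is R → ((¬S ∧ (¬P ∧ Q)) ⊕ P).

¬S = ¬T = F
¬P = ¬T = F
¬P ∧ Q = F ∧ F = F
¬S ∧ (¬P ∧ Q) = F ∧ F = F
(¬S ∧ (¬P ∧ Q)) ⊕ P = F ⊕ T = T
R → ((¬S ∧ (¬P ∧ Q)) ⊕ P) = F → T = T
So S1 is true.

S2: This is ((R ↔ (¬Q → ¬S)) ↔ P) ↑ ¬Q.

¬Q = ¬F = T
¬S = ¬T = F
¬Q → ¬S = T → F = F
R ↔ (¬Q → ¬S) = F ↔ F = T
(R ↔ (¬Q → ¬S)) ↔ P = T ↔ T = T
¬Q = ¬F = T
((R ↔ (¬Q → ¬S)) ↔ P) ↑ ¬Q = T ↑ T = F
Thus S2 is false.

S3: This is (((¬S → ¬Q) → R) → P) ↓ (P → S).

¬S = ¬T = F
¬Q = ¬F = T
¬S → ¬Q = F → T = T
(¬S → ¬Q) → R = T → F = F
((¬S → ¬Q) → R) → P = F → T = T
P → S = T → T = T
(((¬S → ¬Q) → R) → P) ↓ (P → S) = T ↓ T = F
Hence S3 is false.

Count: 1.

1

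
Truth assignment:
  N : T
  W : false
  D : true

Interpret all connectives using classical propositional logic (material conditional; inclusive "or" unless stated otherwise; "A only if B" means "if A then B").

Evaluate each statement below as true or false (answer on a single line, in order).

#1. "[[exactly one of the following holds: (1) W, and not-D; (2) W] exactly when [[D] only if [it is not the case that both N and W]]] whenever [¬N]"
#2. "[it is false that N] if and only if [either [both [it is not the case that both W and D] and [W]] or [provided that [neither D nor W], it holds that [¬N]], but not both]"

#1 T, #2 F

#1: This is ¬N → (((W ∧ ¬D) ⊕ W) ↔ (D → (N ↑ W))).

¬N = ¬T = F
¬D = ¬T = F
W ∧ ¬D = F ∧ F = F
(W ∧ ¬D) ⊕ W = F ⊕ F = F
N ↑ W = T ↑ F = T
D → (N ↑ W) = T → T = T
((W ∧ ¬D) ⊕ W) ↔ (D → (N ↑ W)) = F ↔ T = F
¬N → (((W ∧ ¬D) ⊕ W) ↔ (D → (N ↑ W))) = F → F = T
So #1 is true.

#2: In symbols: ¬N ↔ (((W ↑ D) ∧ W) ⊕ ((D ↓ W) → ¬N))

¬N = ¬T = F
W ↑ D = F ↑ T = T
(W ↑ D) ∧ W = T ∧ F = F
D ↓ W = T ↓ F = F
¬N = ¬T = F
(D ↓ W) → ¬N = F → F = T
((W ↑ D) ∧ W) ⊕ ((D ↓ W) → ¬N) = F ⊕ T = T
¬N ↔ (((W ↑ D) ∧ W) ⊕ ((D ↓ W) → ¬N)) = F ↔ T = F
So #2 is false.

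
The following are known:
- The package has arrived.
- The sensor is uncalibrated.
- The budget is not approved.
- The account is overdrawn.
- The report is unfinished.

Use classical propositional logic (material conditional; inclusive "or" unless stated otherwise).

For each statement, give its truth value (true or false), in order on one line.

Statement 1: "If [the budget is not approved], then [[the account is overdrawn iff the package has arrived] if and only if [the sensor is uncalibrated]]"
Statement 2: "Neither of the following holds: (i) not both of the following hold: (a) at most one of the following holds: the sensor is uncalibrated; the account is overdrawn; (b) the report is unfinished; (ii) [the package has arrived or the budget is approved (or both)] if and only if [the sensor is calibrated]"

Statement 1 true; Statement 2 false

Let N = "the budget is approved" (F), Q = "the account is overdrawn" (T), L = "the package has arrived" (T), V = "the sensor is calibrated" (F), H = "the report is finished" (F).

Statement 1: Parsed as ~N -> ((Q <-> L) <-> ~V)

~N = ~F = T
Q <-> L = T <-> T = T
~V = ~F = T
(Q <-> L) <-> ~V = T <-> T = T
~N -> ((Q <-> L) <-> ~V) = T -> T = T
Hence Statement 1 is true.

Statement 2: This is ((~V nand Q) nand ~H) nor ((L | N) <-> V).

~V = ~F = T
~V nand Q = T nand T = F
~H = ~F = T
(~V nand Q) nand ~H = F nand T = T
L | N = T | F = T
(L | N) <-> V = T <-> F = F
((~V nand Q) nand ~H) nor ((L | N) <-> V) = T nor F = F
Hence Statement 2 is false.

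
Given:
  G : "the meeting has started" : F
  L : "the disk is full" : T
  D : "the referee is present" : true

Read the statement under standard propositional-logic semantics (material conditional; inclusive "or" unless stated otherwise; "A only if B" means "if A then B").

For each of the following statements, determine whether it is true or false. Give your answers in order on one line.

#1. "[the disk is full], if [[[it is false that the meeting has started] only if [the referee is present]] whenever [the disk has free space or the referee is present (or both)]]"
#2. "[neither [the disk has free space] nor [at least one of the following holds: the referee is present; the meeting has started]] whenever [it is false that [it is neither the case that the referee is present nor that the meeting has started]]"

#1: In symbols: ((¬L ∨ D) → (¬G → D)) → L

¬L = ¬T = F
¬L ∨ D = F ∨ T = T
¬G = ¬F = T
¬G → D = T → T = T
(¬L ∨ D) → (¬G → D) = T → T = T
((¬L ∨ D) → (¬G → D)) → L = T → T = T
Thus #1 is true.

#2: Formalization: ¬(D ↓ G) → (¬L ↓ (D ∨ G))

D ↓ G = T ↓ F = F
¬(D ↓ G) = ¬F = T
¬L = ¬T = F
D ∨ G = T ∨ F = T
¬L ↓ (D ∨ G) = F ↓ T = F
¬(D ↓ G) → (¬L ↓ (D ∨ G)) = T → F = F
Thus #2 is false.

#1 T / #2 F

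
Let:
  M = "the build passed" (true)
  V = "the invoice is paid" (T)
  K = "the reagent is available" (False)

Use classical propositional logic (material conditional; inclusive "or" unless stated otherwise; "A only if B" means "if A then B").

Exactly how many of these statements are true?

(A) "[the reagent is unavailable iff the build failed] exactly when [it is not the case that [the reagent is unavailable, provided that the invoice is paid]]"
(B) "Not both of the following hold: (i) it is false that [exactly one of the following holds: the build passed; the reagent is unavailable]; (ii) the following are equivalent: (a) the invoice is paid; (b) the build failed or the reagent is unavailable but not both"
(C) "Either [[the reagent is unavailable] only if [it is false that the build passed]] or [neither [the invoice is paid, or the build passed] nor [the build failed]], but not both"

1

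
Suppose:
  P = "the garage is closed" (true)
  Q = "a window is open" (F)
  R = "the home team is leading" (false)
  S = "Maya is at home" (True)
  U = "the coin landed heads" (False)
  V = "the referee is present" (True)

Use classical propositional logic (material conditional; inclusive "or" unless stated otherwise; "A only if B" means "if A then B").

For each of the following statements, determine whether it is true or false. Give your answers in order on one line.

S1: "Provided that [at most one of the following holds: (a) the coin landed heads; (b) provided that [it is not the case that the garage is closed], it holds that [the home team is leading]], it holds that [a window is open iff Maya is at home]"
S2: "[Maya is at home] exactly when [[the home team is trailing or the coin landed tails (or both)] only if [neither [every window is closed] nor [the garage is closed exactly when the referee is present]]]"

S1: Parsed as (U nand (~P -> R)) -> (Q <-> S)

~P = ~T = F
~P -> R = F -> F = T
U nand (~P -> R) = F nand T = T
Q <-> S = F <-> T = F
(U nand (~P -> R)) -> (Q <-> S) = T -> F = F
Thus S1 is false.

S2: This is S <-> ((~R | ~U) -> (~Q nor (P <-> V))).

~R = ~F = T
~U = ~F = T
~R | ~U = T | T = T
~Q = ~F = T
P <-> V = T <-> T = T
~Q nor (P <-> V) = T nor T = F
(~R | ~U) -> (~Q nor (P <-> V)) = T -> F = F
S <-> ((~R | ~U) -> (~Q nor (P <-> V))) = T <-> F = F
Thus S2 is false.

S1 F; S2 F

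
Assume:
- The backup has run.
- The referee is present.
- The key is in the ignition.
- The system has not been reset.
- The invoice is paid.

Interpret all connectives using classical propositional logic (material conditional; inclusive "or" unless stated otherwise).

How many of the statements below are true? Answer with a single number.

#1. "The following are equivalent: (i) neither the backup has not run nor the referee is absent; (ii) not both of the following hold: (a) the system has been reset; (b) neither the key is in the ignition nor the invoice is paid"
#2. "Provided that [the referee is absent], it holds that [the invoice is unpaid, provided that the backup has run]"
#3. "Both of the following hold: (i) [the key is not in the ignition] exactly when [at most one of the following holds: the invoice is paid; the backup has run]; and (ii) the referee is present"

Let P = "the backup has run" (T), Q = "the referee is present" (T), S = "the system has been reset" (F), R = "the key is in the ignition" (T), U = "the invoice is paid" (T).

#1: Formalization: (¬P ↓ ¬Q) ↔ (S ↑ (R ↓ U))

¬P = ¬T = F
¬Q = ¬T = F
¬P ↓ ¬Q = F ↓ F = T
R ↓ U = T ↓ T = F
S ↑ (R ↓ U) = F ↑ F = T
(¬P ↓ ¬Q) ↔ (S ↑ (R ↓ U)) = T ↔ T = T
Hence #1 is true.

#2: Formalization: ¬Q → (P → ¬U)

¬Q = ¬T = F
¬U = ¬T = F
P → ¬U = T → F = F
¬Q → (P → ¬U) = F → F = T
Hence #2 is true.

#3: Parsed as (¬R ↔ (U ↑ P)) ∧ Q

¬R = ¬T = F
U ↑ P = T ↑ T = F
¬R ↔ (U ↑ P) = F ↔ F = T
(¬R ↔ (U ↑ P)) ∧ Q = T ∧ T = T
So #3 is true.

3 of the 3 statements are true (#1, #2, #3).

3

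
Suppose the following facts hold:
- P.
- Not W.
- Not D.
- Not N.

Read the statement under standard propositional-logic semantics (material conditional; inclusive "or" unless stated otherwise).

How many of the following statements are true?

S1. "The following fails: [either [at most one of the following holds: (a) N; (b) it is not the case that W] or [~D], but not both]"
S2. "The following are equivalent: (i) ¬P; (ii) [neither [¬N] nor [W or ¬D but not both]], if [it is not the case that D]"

S1: In symbols: ¬((N ↑ ¬W) ⊕ ¬D)

¬W = ¬F = T
N ↑ ¬W = F ↑ T = T
¬D = ¬F = T
(N ↑ ¬W) ⊕ ¬D = T ⊕ T = F
¬((N ↑ ¬W) ⊕ ¬D) = ¬F = T
So S1 is true.

S2: Parsed as ¬P ↔ (¬D → (¬N ↓ (W ⊕ ¬D)))

¬P = ¬T = F
¬D = ¬F = T
¬N = ¬F = T
¬D = ¬F = T
W ⊕ ¬D = F ⊕ T = T
¬N ↓ (W ⊕ ¬D) = T ↓ T = F
¬D → (¬N ↓ (W ⊕ ¬D)) = T → F = F
¬P ↔ (¬D → (¬N ↓ (W ⊕ ¬D))) = F ↔ F = T
Hence S2 is true.

True statements: 2.

2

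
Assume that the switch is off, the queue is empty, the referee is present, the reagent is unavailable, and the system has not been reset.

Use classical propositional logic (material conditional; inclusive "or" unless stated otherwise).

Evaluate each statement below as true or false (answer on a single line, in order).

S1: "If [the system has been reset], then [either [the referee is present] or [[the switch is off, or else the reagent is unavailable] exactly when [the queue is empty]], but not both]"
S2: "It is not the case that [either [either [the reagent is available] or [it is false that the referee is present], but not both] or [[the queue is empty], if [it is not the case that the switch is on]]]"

S1 True; S2 False

Let S = "the system has been reset" (False), R = "the referee is present" (True), L = "the switch is on" (False), D = "the reagent is available" (False), H = "the queue is empty" (True).

S1: This is S -> (R xor ((not L or not D) iff H)).

not L = not False = True
not D = not False = True
not L or not D = True or True = True
(not L or not D) iff H = True iff True = True
R xor ((not L or not D) iff H) = True xor True = False
S -> (R xor ((not L or not D) iff H)) = False -> False = True
Thus S1 is true.

S2: In symbols: not ((D xor not R) or (not L -> H))

not R = not True = False
D xor not R = False xor False = False
not L = not False = True
not L -> H = True -> True = True
(D xor not R) or (not L -> H) = False or True = True
not ((D xor not R) or (not L -> H)) = not True = False
Hence S2 is false.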